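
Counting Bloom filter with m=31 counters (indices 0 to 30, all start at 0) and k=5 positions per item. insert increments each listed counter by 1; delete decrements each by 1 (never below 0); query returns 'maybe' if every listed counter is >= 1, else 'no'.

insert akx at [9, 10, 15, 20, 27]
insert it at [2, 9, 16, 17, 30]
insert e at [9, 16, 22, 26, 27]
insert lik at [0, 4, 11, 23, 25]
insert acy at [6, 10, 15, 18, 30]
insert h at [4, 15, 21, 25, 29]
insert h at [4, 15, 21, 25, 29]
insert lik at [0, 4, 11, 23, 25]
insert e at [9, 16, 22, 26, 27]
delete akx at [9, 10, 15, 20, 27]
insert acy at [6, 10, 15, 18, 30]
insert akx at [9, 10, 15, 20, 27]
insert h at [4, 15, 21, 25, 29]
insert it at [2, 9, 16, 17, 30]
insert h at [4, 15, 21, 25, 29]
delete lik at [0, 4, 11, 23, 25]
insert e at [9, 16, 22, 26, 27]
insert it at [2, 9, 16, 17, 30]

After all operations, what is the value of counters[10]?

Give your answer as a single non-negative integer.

Step 1: insert akx at [9, 10, 15, 20, 27] -> counters=[0,0,0,0,0,0,0,0,0,1,1,0,0,0,0,1,0,0,0,0,1,0,0,0,0,0,0,1,0,0,0]
Step 2: insert it at [2, 9, 16, 17, 30] -> counters=[0,0,1,0,0,0,0,0,0,2,1,0,0,0,0,1,1,1,0,0,1,0,0,0,0,0,0,1,0,0,1]
Step 3: insert e at [9, 16, 22, 26, 27] -> counters=[0,0,1,0,0,0,0,0,0,3,1,0,0,0,0,1,2,1,0,0,1,0,1,0,0,0,1,2,0,0,1]
Step 4: insert lik at [0, 4, 11, 23, 25] -> counters=[1,0,1,0,1,0,0,0,0,3,1,1,0,0,0,1,2,1,0,0,1,0,1,1,0,1,1,2,0,0,1]
Step 5: insert acy at [6, 10, 15, 18, 30] -> counters=[1,0,1,0,1,0,1,0,0,3,2,1,0,0,0,2,2,1,1,0,1,0,1,1,0,1,1,2,0,0,2]
Step 6: insert h at [4, 15, 21, 25, 29] -> counters=[1,0,1,0,2,0,1,0,0,3,2,1,0,0,0,3,2,1,1,0,1,1,1,1,0,2,1,2,0,1,2]
Step 7: insert h at [4, 15, 21, 25, 29] -> counters=[1,0,1,0,3,0,1,0,0,3,2,1,0,0,0,4,2,1,1,0,1,2,1,1,0,3,1,2,0,2,2]
Step 8: insert lik at [0, 4, 11, 23, 25] -> counters=[2,0,1,0,4,0,1,0,0,3,2,2,0,0,0,4,2,1,1,0,1,2,1,2,0,4,1,2,0,2,2]
Step 9: insert e at [9, 16, 22, 26, 27] -> counters=[2,0,1,0,4,0,1,0,0,4,2,2,0,0,0,4,3,1,1,0,1,2,2,2,0,4,2,3,0,2,2]
Step 10: delete akx at [9, 10, 15, 20, 27] -> counters=[2,0,1,0,4,0,1,0,0,3,1,2,0,0,0,3,3,1,1,0,0,2,2,2,0,4,2,2,0,2,2]
Step 11: insert acy at [6, 10, 15, 18, 30] -> counters=[2,0,1,0,4,0,2,0,0,3,2,2,0,0,0,4,3,1,2,0,0,2,2,2,0,4,2,2,0,2,3]
Step 12: insert akx at [9, 10, 15, 20, 27] -> counters=[2,0,1,0,4,0,2,0,0,4,3,2,0,0,0,5,3,1,2,0,1,2,2,2,0,4,2,3,0,2,3]
Step 13: insert h at [4, 15, 21, 25, 29] -> counters=[2,0,1,0,5,0,2,0,0,4,3,2,0,0,0,6,3,1,2,0,1,3,2,2,0,5,2,3,0,3,3]
Step 14: insert it at [2, 9, 16, 17, 30] -> counters=[2,0,2,0,5,0,2,0,0,5,3,2,0,0,0,6,4,2,2,0,1,3,2,2,0,5,2,3,0,3,4]
Step 15: insert h at [4, 15, 21, 25, 29] -> counters=[2,0,2,0,6,0,2,0,0,5,3,2,0,0,0,7,4,2,2,0,1,4,2,2,0,6,2,3,0,4,4]
Step 16: delete lik at [0, 4, 11, 23, 25] -> counters=[1,0,2,0,5,0,2,0,0,5,3,1,0,0,0,7,4,2,2,0,1,4,2,1,0,5,2,3,0,4,4]
Step 17: insert e at [9, 16, 22, 26, 27] -> counters=[1,0,2,0,5,0,2,0,0,6,3,1,0,0,0,7,5,2,2,0,1,4,3,1,0,5,3,4,0,4,4]
Step 18: insert it at [2, 9, 16, 17, 30] -> counters=[1,0,3,0,5,0,2,0,0,7,3,1,0,0,0,7,6,3,2,0,1,4,3,1,0,5,3,4,0,4,5]
Final counters=[1,0,3,0,5,0,2,0,0,7,3,1,0,0,0,7,6,3,2,0,1,4,3,1,0,5,3,4,0,4,5] -> counters[10]=3

Answer: 3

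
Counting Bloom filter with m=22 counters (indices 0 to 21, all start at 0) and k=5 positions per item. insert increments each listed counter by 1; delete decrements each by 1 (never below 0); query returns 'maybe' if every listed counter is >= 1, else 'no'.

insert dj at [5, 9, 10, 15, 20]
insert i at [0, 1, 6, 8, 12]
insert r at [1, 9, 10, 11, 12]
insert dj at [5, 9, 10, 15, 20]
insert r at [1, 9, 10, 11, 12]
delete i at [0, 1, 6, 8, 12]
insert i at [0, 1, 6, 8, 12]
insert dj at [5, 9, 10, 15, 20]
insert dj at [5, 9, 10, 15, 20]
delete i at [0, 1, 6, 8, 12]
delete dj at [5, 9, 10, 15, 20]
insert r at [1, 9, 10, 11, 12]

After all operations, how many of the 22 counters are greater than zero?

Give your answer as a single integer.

Step 1: insert dj at [5, 9, 10, 15, 20] -> counters=[0,0,0,0,0,1,0,0,0,1,1,0,0,0,0,1,0,0,0,0,1,0]
Step 2: insert i at [0, 1, 6, 8, 12] -> counters=[1,1,0,0,0,1,1,0,1,1,1,0,1,0,0,1,0,0,0,0,1,0]
Step 3: insert r at [1, 9, 10, 11, 12] -> counters=[1,2,0,0,0,1,1,0,1,2,2,1,2,0,0,1,0,0,0,0,1,0]
Step 4: insert dj at [5, 9, 10, 15, 20] -> counters=[1,2,0,0,0,2,1,0,1,3,3,1,2,0,0,2,0,0,0,0,2,0]
Step 5: insert r at [1, 9, 10, 11, 12] -> counters=[1,3,0,0,0,2,1,0,1,4,4,2,3,0,0,2,0,0,0,0,2,0]
Step 6: delete i at [0, 1, 6, 8, 12] -> counters=[0,2,0,0,0,2,0,0,0,4,4,2,2,0,0,2,0,0,0,0,2,0]
Step 7: insert i at [0, 1, 6, 8, 12] -> counters=[1,3,0,0,0,2,1,0,1,4,4,2,3,0,0,2,0,0,0,0,2,0]
Step 8: insert dj at [5, 9, 10, 15, 20] -> counters=[1,3,0,0,0,3,1,0,1,5,5,2,3,0,0,3,0,0,0,0,3,0]
Step 9: insert dj at [5, 9, 10, 15, 20] -> counters=[1,3,0,0,0,4,1,0,1,6,6,2,3,0,0,4,0,0,0,0,4,0]
Step 10: delete i at [0, 1, 6, 8, 12] -> counters=[0,2,0,0,0,4,0,0,0,6,6,2,2,0,0,4,0,0,0,0,4,0]
Step 11: delete dj at [5, 9, 10, 15, 20] -> counters=[0,2,0,0,0,3,0,0,0,5,5,2,2,0,0,3,0,0,0,0,3,0]
Step 12: insert r at [1, 9, 10, 11, 12] -> counters=[0,3,0,0,0,3,0,0,0,6,6,3,3,0,0,3,0,0,0,0,3,0]
Final counters=[0,3,0,0,0,3,0,0,0,6,6,3,3,0,0,3,0,0,0,0,3,0] -> 8 nonzero

Answer: 8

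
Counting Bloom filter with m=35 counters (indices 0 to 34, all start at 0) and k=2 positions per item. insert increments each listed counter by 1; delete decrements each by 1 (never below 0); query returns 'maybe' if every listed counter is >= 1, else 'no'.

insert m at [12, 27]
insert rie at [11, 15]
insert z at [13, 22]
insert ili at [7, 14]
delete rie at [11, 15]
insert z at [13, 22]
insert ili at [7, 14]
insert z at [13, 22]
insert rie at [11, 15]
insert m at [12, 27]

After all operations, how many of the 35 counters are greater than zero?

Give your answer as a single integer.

Answer: 8

Derivation:
Step 1: insert m at [12, 27] -> counters=[0,0,0,0,0,0,0,0,0,0,0,0,1,0,0,0,0,0,0,0,0,0,0,0,0,0,0,1,0,0,0,0,0,0,0]
Step 2: insert rie at [11, 15] -> counters=[0,0,0,0,0,0,0,0,0,0,0,1,1,0,0,1,0,0,0,0,0,0,0,0,0,0,0,1,0,0,0,0,0,0,0]
Step 3: insert z at [13, 22] -> counters=[0,0,0,0,0,0,0,0,0,0,0,1,1,1,0,1,0,0,0,0,0,0,1,0,0,0,0,1,0,0,0,0,0,0,0]
Step 4: insert ili at [7, 14] -> counters=[0,0,0,0,0,0,0,1,0,0,0,1,1,1,1,1,0,0,0,0,0,0,1,0,0,0,0,1,0,0,0,0,0,0,0]
Step 5: delete rie at [11, 15] -> counters=[0,0,0,0,0,0,0,1,0,0,0,0,1,1,1,0,0,0,0,0,0,0,1,0,0,0,0,1,0,0,0,0,0,0,0]
Step 6: insert z at [13, 22] -> counters=[0,0,0,0,0,0,0,1,0,0,0,0,1,2,1,0,0,0,0,0,0,0,2,0,0,0,0,1,0,0,0,0,0,0,0]
Step 7: insert ili at [7, 14] -> counters=[0,0,0,0,0,0,0,2,0,0,0,0,1,2,2,0,0,0,0,0,0,0,2,0,0,0,0,1,0,0,0,0,0,0,0]
Step 8: insert z at [13, 22] -> counters=[0,0,0,0,0,0,0,2,0,0,0,0,1,3,2,0,0,0,0,0,0,0,3,0,0,0,0,1,0,0,0,0,0,0,0]
Step 9: insert rie at [11, 15] -> counters=[0,0,0,0,0,0,0,2,0,0,0,1,1,3,2,1,0,0,0,0,0,0,3,0,0,0,0,1,0,0,0,0,0,0,0]
Step 10: insert m at [12, 27] -> counters=[0,0,0,0,0,0,0,2,0,0,0,1,2,3,2,1,0,0,0,0,0,0,3,0,0,0,0,2,0,0,0,0,0,0,0]
Final counters=[0,0,0,0,0,0,0,2,0,0,0,1,2,3,2,1,0,0,0,0,0,0,3,0,0,0,0,2,0,0,0,0,0,0,0] -> 8 nonzero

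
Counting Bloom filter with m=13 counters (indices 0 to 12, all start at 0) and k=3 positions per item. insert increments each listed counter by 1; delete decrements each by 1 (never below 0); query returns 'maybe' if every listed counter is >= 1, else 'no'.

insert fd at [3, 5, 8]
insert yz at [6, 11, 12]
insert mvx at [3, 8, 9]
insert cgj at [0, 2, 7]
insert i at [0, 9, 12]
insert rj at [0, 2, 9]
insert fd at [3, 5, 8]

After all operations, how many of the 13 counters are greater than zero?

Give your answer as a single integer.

Answer: 10

Derivation:
Step 1: insert fd at [3, 5, 8] -> counters=[0,0,0,1,0,1,0,0,1,0,0,0,0]
Step 2: insert yz at [6, 11, 12] -> counters=[0,0,0,1,0,1,1,0,1,0,0,1,1]
Step 3: insert mvx at [3, 8, 9] -> counters=[0,0,0,2,0,1,1,0,2,1,0,1,1]
Step 4: insert cgj at [0, 2, 7] -> counters=[1,0,1,2,0,1,1,1,2,1,0,1,1]
Step 5: insert i at [0, 9, 12] -> counters=[2,0,1,2,0,1,1,1,2,2,0,1,2]
Step 6: insert rj at [0, 2, 9] -> counters=[3,0,2,2,0,1,1,1,2,3,0,1,2]
Step 7: insert fd at [3, 5, 8] -> counters=[3,0,2,3,0,2,1,1,3,3,0,1,2]
Final counters=[3,0,2,3,0,2,1,1,3,3,0,1,2] -> 10 nonzero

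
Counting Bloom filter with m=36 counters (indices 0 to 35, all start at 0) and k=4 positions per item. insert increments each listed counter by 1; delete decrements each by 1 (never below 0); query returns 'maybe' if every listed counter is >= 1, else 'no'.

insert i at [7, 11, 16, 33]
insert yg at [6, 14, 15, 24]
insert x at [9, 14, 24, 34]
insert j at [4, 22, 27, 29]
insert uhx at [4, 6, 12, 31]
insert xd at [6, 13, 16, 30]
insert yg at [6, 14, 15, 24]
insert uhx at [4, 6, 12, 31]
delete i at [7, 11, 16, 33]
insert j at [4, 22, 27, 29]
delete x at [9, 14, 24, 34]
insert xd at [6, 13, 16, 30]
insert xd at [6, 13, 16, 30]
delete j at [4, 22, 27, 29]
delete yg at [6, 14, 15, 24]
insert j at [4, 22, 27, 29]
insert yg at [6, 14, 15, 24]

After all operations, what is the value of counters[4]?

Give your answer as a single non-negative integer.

Step 1: insert i at [7, 11, 16, 33] -> counters=[0,0,0,0,0,0,0,1,0,0,0,1,0,0,0,0,1,0,0,0,0,0,0,0,0,0,0,0,0,0,0,0,0,1,0,0]
Step 2: insert yg at [6, 14, 15, 24] -> counters=[0,0,0,0,0,0,1,1,0,0,0,1,0,0,1,1,1,0,0,0,0,0,0,0,1,0,0,0,0,0,0,0,0,1,0,0]
Step 3: insert x at [9, 14, 24, 34] -> counters=[0,0,0,0,0,0,1,1,0,1,0,1,0,0,2,1,1,0,0,0,0,0,0,0,2,0,0,0,0,0,0,0,0,1,1,0]
Step 4: insert j at [4, 22, 27, 29] -> counters=[0,0,0,0,1,0,1,1,0,1,0,1,0,0,2,1,1,0,0,0,0,0,1,0,2,0,0,1,0,1,0,0,0,1,1,0]
Step 5: insert uhx at [4, 6, 12, 31] -> counters=[0,0,0,0,2,0,2,1,0,1,0,1,1,0,2,1,1,0,0,0,0,0,1,0,2,0,0,1,0,1,0,1,0,1,1,0]
Step 6: insert xd at [6, 13, 16, 30] -> counters=[0,0,0,0,2,0,3,1,0,1,0,1,1,1,2,1,2,0,0,0,0,0,1,0,2,0,0,1,0,1,1,1,0,1,1,0]
Step 7: insert yg at [6, 14, 15, 24] -> counters=[0,0,0,0,2,0,4,1,0,1,0,1,1,1,3,2,2,0,0,0,0,0,1,0,3,0,0,1,0,1,1,1,0,1,1,0]
Step 8: insert uhx at [4, 6, 12, 31] -> counters=[0,0,0,0,3,0,5,1,0,1,0,1,2,1,3,2,2,0,0,0,0,0,1,0,3,0,0,1,0,1,1,2,0,1,1,0]
Step 9: delete i at [7, 11, 16, 33] -> counters=[0,0,0,0,3,0,5,0,0,1,0,0,2,1,3,2,1,0,0,0,0,0,1,0,3,0,0,1,0,1,1,2,0,0,1,0]
Step 10: insert j at [4, 22, 27, 29] -> counters=[0,0,0,0,4,0,5,0,0,1,0,0,2,1,3,2,1,0,0,0,0,0,2,0,3,0,0,2,0,2,1,2,0,0,1,0]
Step 11: delete x at [9, 14, 24, 34] -> counters=[0,0,0,0,4,0,5,0,0,0,0,0,2,1,2,2,1,0,0,0,0,0,2,0,2,0,0,2,0,2,1,2,0,0,0,0]
Step 12: insert xd at [6, 13, 16, 30] -> counters=[0,0,0,0,4,0,6,0,0,0,0,0,2,2,2,2,2,0,0,0,0,0,2,0,2,0,0,2,0,2,2,2,0,0,0,0]
Step 13: insert xd at [6, 13, 16, 30] -> counters=[0,0,0,0,4,0,7,0,0,0,0,0,2,3,2,2,3,0,0,0,0,0,2,0,2,0,0,2,0,2,3,2,0,0,0,0]
Step 14: delete j at [4, 22, 27, 29] -> counters=[0,0,0,0,3,0,7,0,0,0,0,0,2,3,2,2,3,0,0,0,0,0,1,0,2,0,0,1,0,1,3,2,0,0,0,0]
Step 15: delete yg at [6, 14, 15, 24] -> counters=[0,0,0,0,3,0,6,0,0,0,0,0,2,3,1,1,3,0,0,0,0,0,1,0,1,0,0,1,0,1,3,2,0,0,0,0]
Step 16: insert j at [4, 22, 27, 29] -> counters=[0,0,0,0,4,0,6,0,0,0,0,0,2,3,1,1,3,0,0,0,0,0,2,0,1,0,0,2,0,2,3,2,0,0,0,0]
Step 17: insert yg at [6, 14, 15, 24] -> counters=[0,0,0,0,4,0,7,0,0,0,0,0,2,3,2,2,3,0,0,0,0,0,2,0,2,0,0,2,0,2,3,2,0,0,0,0]
Final counters=[0,0,0,0,4,0,7,0,0,0,0,0,2,3,2,2,3,0,0,0,0,0,2,0,2,0,0,2,0,2,3,2,0,0,0,0] -> counters[4]=4

Answer: 4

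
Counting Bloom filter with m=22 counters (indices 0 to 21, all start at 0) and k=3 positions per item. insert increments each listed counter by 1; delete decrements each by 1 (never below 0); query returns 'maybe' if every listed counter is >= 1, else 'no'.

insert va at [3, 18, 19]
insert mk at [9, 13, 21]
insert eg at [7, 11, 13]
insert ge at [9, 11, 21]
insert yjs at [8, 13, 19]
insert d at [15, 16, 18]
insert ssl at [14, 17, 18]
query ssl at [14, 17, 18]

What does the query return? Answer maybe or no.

Answer: maybe

Derivation:
Step 1: insert va at [3, 18, 19] -> counters=[0,0,0,1,0,0,0,0,0,0,0,0,0,0,0,0,0,0,1,1,0,0]
Step 2: insert mk at [9, 13, 21] -> counters=[0,0,0,1,0,0,0,0,0,1,0,0,0,1,0,0,0,0,1,1,0,1]
Step 3: insert eg at [7, 11, 13] -> counters=[0,0,0,1,0,0,0,1,0,1,0,1,0,2,0,0,0,0,1,1,0,1]
Step 4: insert ge at [9, 11, 21] -> counters=[0,0,0,1,0,0,0,1,0,2,0,2,0,2,0,0,0,0,1,1,0,2]
Step 5: insert yjs at [8, 13, 19] -> counters=[0,0,0,1,0,0,0,1,1,2,0,2,0,3,0,0,0,0,1,2,0,2]
Step 6: insert d at [15, 16, 18] -> counters=[0,0,0,1,0,0,0,1,1,2,0,2,0,3,0,1,1,0,2,2,0,2]
Step 7: insert ssl at [14, 17, 18] -> counters=[0,0,0,1,0,0,0,1,1,2,0,2,0,3,1,1,1,1,3,2,0,2]
Query ssl: check counters[14]=1 counters[17]=1 counters[18]=3 -> maybe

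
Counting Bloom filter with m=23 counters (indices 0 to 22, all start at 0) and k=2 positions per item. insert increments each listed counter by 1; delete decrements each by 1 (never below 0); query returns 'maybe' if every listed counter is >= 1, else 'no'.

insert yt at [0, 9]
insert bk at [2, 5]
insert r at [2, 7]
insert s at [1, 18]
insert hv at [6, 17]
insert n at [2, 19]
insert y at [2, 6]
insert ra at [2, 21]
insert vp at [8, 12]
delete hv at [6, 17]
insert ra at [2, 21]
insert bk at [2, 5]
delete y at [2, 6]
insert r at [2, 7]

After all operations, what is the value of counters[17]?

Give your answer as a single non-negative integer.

Step 1: insert yt at [0, 9] -> counters=[1,0,0,0,0,0,0,0,0,1,0,0,0,0,0,0,0,0,0,0,0,0,0]
Step 2: insert bk at [2, 5] -> counters=[1,0,1,0,0,1,0,0,0,1,0,0,0,0,0,0,0,0,0,0,0,0,0]
Step 3: insert r at [2, 7] -> counters=[1,0,2,0,0,1,0,1,0,1,0,0,0,0,0,0,0,0,0,0,0,0,0]
Step 4: insert s at [1, 18] -> counters=[1,1,2,0,0,1,0,1,0,1,0,0,0,0,0,0,0,0,1,0,0,0,0]
Step 5: insert hv at [6, 17] -> counters=[1,1,2,0,0,1,1,1,0,1,0,0,0,0,0,0,0,1,1,0,0,0,0]
Step 6: insert n at [2, 19] -> counters=[1,1,3,0,0,1,1,1,0,1,0,0,0,0,0,0,0,1,1,1,0,0,0]
Step 7: insert y at [2, 6] -> counters=[1,1,4,0,0,1,2,1,0,1,0,0,0,0,0,0,0,1,1,1,0,0,0]
Step 8: insert ra at [2, 21] -> counters=[1,1,5,0,0,1,2,1,0,1,0,0,0,0,0,0,0,1,1,1,0,1,0]
Step 9: insert vp at [8, 12] -> counters=[1,1,5,0,0,1,2,1,1,1,0,0,1,0,0,0,0,1,1,1,0,1,0]
Step 10: delete hv at [6, 17] -> counters=[1,1,5,0,0,1,1,1,1,1,0,0,1,0,0,0,0,0,1,1,0,1,0]
Step 11: insert ra at [2, 21] -> counters=[1,1,6,0,0,1,1,1,1,1,0,0,1,0,0,0,0,0,1,1,0,2,0]
Step 12: insert bk at [2, 5] -> counters=[1,1,7,0,0,2,1,1,1,1,0,0,1,0,0,0,0,0,1,1,0,2,0]
Step 13: delete y at [2, 6] -> counters=[1,1,6,0,0,2,0,1,1,1,0,0,1,0,0,0,0,0,1,1,0,2,0]
Step 14: insert r at [2, 7] -> counters=[1,1,7,0,0,2,0,2,1,1,0,0,1,0,0,0,0,0,1,1,0,2,0]
Final counters=[1,1,7,0,0,2,0,2,1,1,0,0,1,0,0,0,0,0,1,1,0,2,0] -> counters[17]=0

Answer: 0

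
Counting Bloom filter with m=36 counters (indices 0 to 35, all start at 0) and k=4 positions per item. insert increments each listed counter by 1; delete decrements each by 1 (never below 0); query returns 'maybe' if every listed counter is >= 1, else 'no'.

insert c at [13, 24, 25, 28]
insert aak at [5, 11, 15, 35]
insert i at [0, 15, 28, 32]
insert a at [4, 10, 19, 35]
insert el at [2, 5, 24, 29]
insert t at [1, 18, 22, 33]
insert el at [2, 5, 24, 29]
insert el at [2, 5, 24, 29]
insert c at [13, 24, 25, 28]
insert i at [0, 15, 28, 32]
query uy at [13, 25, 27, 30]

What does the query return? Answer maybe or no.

Answer: no

Derivation:
Step 1: insert c at [13, 24, 25, 28] -> counters=[0,0,0,0,0,0,0,0,0,0,0,0,0,1,0,0,0,0,0,0,0,0,0,0,1,1,0,0,1,0,0,0,0,0,0,0]
Step 2: insert aak at [5, 11, 15, 35] -> counters=[0,0,0,0,0,1,0,0,0,0,0,1,0,1,0,1,0,0,0,0,0,0,0,0,1,1,0,0,1,0,0,0,0,0,0,1]
Step 3: insert i at [0, 15, 28, 32] -> counters=[1,0,0,0,0,1,0,0,0,0,0,1,0,1,0,2,0,0,0,0,0,0,0,0,1,1,0,0,2,0,0,0,1,0,0,1]
Step 4: insert a at [4, 10, 19, 35] -> counters=[1,0,0,0,1,1,0,0,0,0,1,1,0,1,0,2,0,0,0,1,0,0,0,0,1,1,0,0,2,0,0,0,1,0,0,2]
Step 5: insert el at [2, 5, 24, 29] -> counters=[1,0,1,0,1,2,0,0,0,0,1,1,0,1,0,2,0,0,0,1,0,0,0,0,2,1,0,0,2,1,0,0,1,0,0,2]
Step 6: insert t at [1, 18, 22, 33] -> counters=[1,1,1,0,1,2,0,0,0,0,1,1,0,1,0,2,0,0,1,1,0,0,1,0,2,1,0,0,2,1,0,0,1,1,0,2]
Step 7: insert el at [2, 5, 24, 29] -> counters=[1,1,2,0,1,3,0,0,0,0,1,1,0,1,0,2,0,0,1,1,0,0,1,0,3,1,0,0,2,2,0,0,1,1,0,2]
Step 8: insert el at [2, 5, 24, 29] -> counters=[1,1,3,0,1,4,0,0,0,0,1,1,0,1,0,2,0,0,1,1,0,0,1,0,4,1,0,0,2,3,0,0,1,1,0,2]
Step 9: insert c at [13, 24, 25, 28] -> counters=[1,1,3,0,1,4,0,0,0,0,1,1,0,2,0,2,0,0,1,1,0,0,1,0,5,2,0,0,3,3,0,0,1,1,0,2]
Step 10: insert i at [0, 15, 28, 32] -> counters=[2,1,3,0,1,4,0,0,0,0,1,1,0,2,0,3,0,0,1,1,0,0,1,0,5,2,0,0,4,3,0,0,2,1,0,2]
Query uy: check counters[13]=2 counters[25]=2 counters[27]=0 counters[30]=0 -> no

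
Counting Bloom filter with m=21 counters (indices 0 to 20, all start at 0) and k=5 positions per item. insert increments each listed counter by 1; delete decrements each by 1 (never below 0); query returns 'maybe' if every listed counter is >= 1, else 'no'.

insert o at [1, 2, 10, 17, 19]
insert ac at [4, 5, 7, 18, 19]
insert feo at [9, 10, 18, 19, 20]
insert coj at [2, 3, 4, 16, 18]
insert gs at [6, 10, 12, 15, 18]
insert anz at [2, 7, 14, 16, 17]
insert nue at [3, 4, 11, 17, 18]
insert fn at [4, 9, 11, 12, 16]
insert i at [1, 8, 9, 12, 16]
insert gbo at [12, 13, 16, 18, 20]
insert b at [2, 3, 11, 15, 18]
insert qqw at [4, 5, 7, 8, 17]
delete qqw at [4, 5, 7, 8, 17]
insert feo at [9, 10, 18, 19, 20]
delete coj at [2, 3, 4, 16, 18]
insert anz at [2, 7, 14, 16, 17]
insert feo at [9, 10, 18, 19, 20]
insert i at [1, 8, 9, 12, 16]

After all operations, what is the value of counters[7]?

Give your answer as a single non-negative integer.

Step 1: insert o at [1, 2, 10, 17, 19] -> counters=[0,1,1,0,0,0,0,0,0,0,1,0,0,0,0,0,0,1,0,1,0]
Step 2: insert ac at [4, 5, 7, 18, 19] -> counters=[0,1,1,0,1,1,0,1,0,0,1,0,0,0,0,0,0,1,1,2,0]
Step 3: insert feo at [9, 10, 18, 19, 20] -> counters=[0,1,1,0,1,1,0,1,0,1,2,0,0,0,0,0,0,1,2,3,1]
Step 4: insert coj at [2, 3, 4, 16, 18] -> counters=[0,1,2,1,2,1,0,1,0,1,2,0,0,0,0,0,1,1,3,3,1]
Step 5: insert gs at [6, 10, 12, 15, 18] -> counters=[0,1,2,1,2,1,1,1,0,1,3,0,1,0,0,1,1,1,4,3,1]
Step 6: insert anz at [2, 7, 14, 16, 17] -> counters=[0,1,3,1,2,1,1,2,0,1,3,0,1,0,1,1,2,2,4,3,1]
Step 7: insert nue at [3, 4, 11, 17, 18] -> counters=[0,1,3,2,3,1,1,2,0,1,3,1,1,0,1,1,2,3,5,3,1]
Step 8: insert fn at [4, 9, 11, 12, 16] -> counters=[0,1,3,2,4,1,1,2,0,2,3,2,2,0,1,1,3,3,5,3,1]
Step 9: insert i at [1, 8, 9, 12, 16] -> counters=[0,2,3,2,4,1,1,2,1,3,3,2,3,0,1,1,4,3,5,3,1]
Step 10: insert gbo at [12, 13, 16, 18, 20] -> counters=[0,2,3,2,4,1,1,2,1,3,3,2,4,1,1,1,5,3,6,3,2]
Step 11: insert b at [2, 3, 11, 15, 18] -> counters=[0,2,4,3,4,1,1,2,1,3,3,3,4,1,1,2,5,3,7,3,2]
Step 12: insert qqw at [4, 5, 7, 8, 17] -> counters=[0,2,4,3,5,2,1,3,2,3,3,3,4,1,1,2,5,4,7,3,2]
Step 13: delete qqw at [4, 5, 7, 8, 17] -> counters=[0,2,4,3,4,1,1,2,1,3,3,3,4,1,1,2,5,3,7,3,2]
Step 14: insert feo at [9, 10, 18, 19, 20] -> counters=[0,2,4,3,4,1,1,2,1,4,4,3,4,1,1,2,5,3,8,4,3]
Step 15: delete coj at [2, 3, 4, 16, 18] -> counters=[0,2,3,2,3,1,1,2,1,4,4,3,4,1,1,2,4,3,7,4,3]
Step 16: insert anz at [2, 7, 14, 16, 17] -> counters=[0,2,4,2,3,1,1,3,1,4,4,3,4,1,2,2,5,4,7,4,3]
Step 17: insert feo at [9, 10, 18, 19, 20] -> counters=[0,2,4,2,3,1,1,3,1,5,5,3,4,1,2,2,5,4,8,5,4]
Step 18: insert i at [1, 8, 9, 12, 16] -> counters=[0,3,4,2,3,1,1,3,2,6,5,3,5,1,2,2,6,4,8,5,4]
Final counters=[0,3,4,2,3,1,1,3,2,6,5,3,5,1,2,2,6,4,8,5,4] -> counters[7]=3

Answer: 3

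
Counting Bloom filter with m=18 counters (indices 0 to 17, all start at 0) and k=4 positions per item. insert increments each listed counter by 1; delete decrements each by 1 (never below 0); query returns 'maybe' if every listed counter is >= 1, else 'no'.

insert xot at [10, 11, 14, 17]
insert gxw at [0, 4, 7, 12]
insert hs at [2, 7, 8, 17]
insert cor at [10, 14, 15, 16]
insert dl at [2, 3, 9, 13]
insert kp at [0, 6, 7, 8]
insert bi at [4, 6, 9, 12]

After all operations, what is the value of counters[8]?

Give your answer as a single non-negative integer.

Step 1: insert xot at [10, 11, 14, 17] -> counters=[0,0,0,0,0,0,0,0,0,0,1,1,0,0,1,0,0,1]
Step 2: insert gxw at [0, 4, 7, 12] -> counters=[1,0,0,0,1,0,0,1,0,0,1,1,1,0,1,0,0,1]
Step 3: insert hs at [2, 7, 8, 17] -> counters=[1,0,1,0,1,0,0,2,1,0,1,1,1,0,1,0,0,2]
Step 4: insert cor at [10, 14, 15, 16] -> counters=[1,0,1,0,1,0,0,2,1,0,2,1,1,0,2,1,1,2]
Step 5: insert dl at [2, 3, 9, 13] -> counters=[1,0,2,1,1,0,0,2,1,1,2,1,1,1,2,1,1,2]
Step 6: insert kp at [0, 6, 7, 8] -> counters=[2,0,2,1,1,0,1,3,2,1,2,1,1,1,2,1,1,2]
Step 7: insert bi at [4, 6, 9, 12] -> counters=[2,0,2,1,2,0,2,3,2,2,2,1,2,1,2,1,1,2]
Final counters=[2,0,2,1,2,0,2,3,2,2,2,1,2,1,2,1,1,2] -> counters[8]=2

Answer: 2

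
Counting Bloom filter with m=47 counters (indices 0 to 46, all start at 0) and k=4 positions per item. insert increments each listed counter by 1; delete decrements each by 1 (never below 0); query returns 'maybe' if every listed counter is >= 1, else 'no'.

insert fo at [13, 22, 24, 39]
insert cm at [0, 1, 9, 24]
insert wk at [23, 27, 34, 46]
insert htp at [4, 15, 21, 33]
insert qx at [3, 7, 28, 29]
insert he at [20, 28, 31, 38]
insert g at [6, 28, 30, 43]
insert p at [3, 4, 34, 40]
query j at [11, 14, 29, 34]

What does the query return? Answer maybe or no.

Answer: no

Derivation:
Step 1: insert fo at [13, 22, 24, 39] -> counters=[0,0,0,0,0,0,0,0,0,0,0,0,0,1,0,0,0,0,0,0,0,0,1,0,1,0,0,0,0,0,0,0,0,0,0,0,0,0,0,1,0,0,0,0,0,0,0]
Step 2: insert cm at [0, 1, 9, 24] -> counters=[1,1,0,0,0,0,0,0,0,1,0,0,0,1,0,0,0,0,0,0,0,0,1,0,2,0,0,0,0,0,0,0,0,0,0,0,0,0,0,1,0,0,0,0,0,0,0]
Step 3: insert wk at [23, 27, 34, 46] -> counters=[1,1,0,0,0,0,0,0,0,1,0,0,0,1,0,0,0,0,0,0,0,0,1,1,2,0,0,1,0,0,0,0,0,0,1,0,0,0,0,1,0,0,0,0,0,0,1]
Step 4: insert htp at [4, 15, 21, 33] -> counters=[1,1,0,0,1,0,0,0,0,1,0,0,0,1,0,1,0,0,0,0,0,1,1,1,2,0,0,1,0,0,0,0,0,1,1,0,0,0,0,1,0,0,0,0,0,0,1]
Step 5: insert qx at [3, 7, 28, 29] -> counters=[1,1,0,1,1,0,0,1,0,1,0,0,0,1,0,1,0,0,0,0,0,1,1,1,2,0,0,1,1,1,0,0,0,1,1,0,0,0,0,1,0,0,0,0,0,0,1]
Step 6: insert he at [20, 28, 31, 38] -> counters=[1,1,0,1,1,0,0,1,0,1,0,0,0,1,0,1,0,0,0,0,1,1,1,1,2,0,0,1,2,1,0,1,0,1,1,0,0,0,1,1,0,0,0,0,0,0,1]
Step 7: insert g at [6, 28, 30, 43] -> counters=[1,1,0,1,1,0,1,1,0,1,0,0,0,1,0,1,0,0,0,0,1,1,1,1,2,0,0,1,3,1,1,1,0,1,1,0,0,0,1,1,0,0,0,1,0,0,1]
Step 8: insert p at [3, 4, 34, 40] -> counters=[1,1,0,2,2,0,1,1,0,1,0,0,0,1,0,1,0,0,0,0,1,1,1,1,2,0,0,1,3,1,1,1,0,1,2,0,0,0,1,1,1,0,0,1,0,0,1]
Query j: check counters[11]=0 counters[14]=0 counters[29]=1 counters[34]=2 -> no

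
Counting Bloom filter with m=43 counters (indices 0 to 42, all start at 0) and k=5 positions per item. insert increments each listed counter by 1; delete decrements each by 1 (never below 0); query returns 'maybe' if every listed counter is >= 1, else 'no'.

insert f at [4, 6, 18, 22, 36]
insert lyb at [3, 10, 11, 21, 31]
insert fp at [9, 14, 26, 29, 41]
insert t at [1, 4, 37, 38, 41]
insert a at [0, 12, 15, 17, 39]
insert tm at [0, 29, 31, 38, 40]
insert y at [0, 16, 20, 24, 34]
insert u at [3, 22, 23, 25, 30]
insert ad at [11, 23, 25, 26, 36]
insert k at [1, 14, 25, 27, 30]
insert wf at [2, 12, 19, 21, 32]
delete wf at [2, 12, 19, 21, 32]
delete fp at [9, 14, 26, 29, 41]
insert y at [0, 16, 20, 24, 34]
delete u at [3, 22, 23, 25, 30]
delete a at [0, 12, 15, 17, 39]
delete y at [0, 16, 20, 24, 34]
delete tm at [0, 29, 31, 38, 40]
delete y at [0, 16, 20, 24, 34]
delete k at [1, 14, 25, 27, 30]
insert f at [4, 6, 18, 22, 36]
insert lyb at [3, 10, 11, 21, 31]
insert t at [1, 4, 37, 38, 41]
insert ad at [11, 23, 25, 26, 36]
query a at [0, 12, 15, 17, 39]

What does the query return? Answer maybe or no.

Answer: no

Derivation:
Step 1: insert f at [4, 6, 18, 22, 36] -> counters=[0,0,0,0,1,0,1,0,0,0,0,0,0,0,0,0,0,0,1,0,0,0,1,0,0,0,0,0,0,0,0,0,0,0,0,0,1,0,0,0,0,0,0]
Step 2: insert lyb at [3, 10, 11, 21, 31] -> counters=[0,0,0,1,1,0,1,0,0,0,1,1,0,0,0,0,0,0,1,0,0,1,1,0,0,0,0,0,0,0,0,1,0,0,0,0,1,0,0,0,0,0,0]
Step 3: insert fp at [9, 14, 26, 29, 41] -> counters=[0,0,0,1,1,0,1,0,0,1,1,1,0,0,1,0,0,0,1,0,0,1,1,0,0,0,1,0,0,1,0,1,0,0,0,0,1,0,0,0,0,1,0]
Step 4: insert t at [1, 4, 37, 38, 41] -> counters=[0,1,0,1,2,0,1,0,0,1,1,1,0,0,1,0,0,0,1,0,0,1,1,0,0,0,1,0,0,1,0,1,0,0,0,0,1,1,1,0,0,2,0]
Step 5: insert a at [0, 12, 15, 17, 39] -> counters=[1,1,0,1,2,0,1,0,0,1,1,1,1,0,1,1,0,1,1,0,0,1,1,0,0,0,1,0,0,1,0,1,0,0,0,0,1,1,1,1,0,2,0]
Step 6: insert tm at [0, 29, 31, 38, 40] -> counters=[2,1,0,1,2,0,1,0,0,1,1,1,1,0,1,1,0,1,1,0,0,1,1,0,0,0,1,0,0,2,0,2,0,0,0,0,1,1,2,1,1,2,0]
Step 7: insert y at [0, 16, 20, 24, 34] -> counters=[3,1,0,1,2,0,1,0,0,1,1,1,1,0,1,1,1,1,1,0,1,1,1,0,1,0,1,0,0,2,0,2,0,0,1,0,1,1,2,1,1,2,0]
Step 8: insert u at [3, 22, 23, 25, 30] -> counters=[3,1,0,2,2,0,1,0,0,1,1,1,1,0,1,1,1,1,1,0,1,1,2,1,1,1,1,0,0,2,1,2,0,0,1,0,1,1,2,1,1,2,0]
Step 9: insert ad at [11, 23, 25, 26, 36] -> counters=[3,1,0,2,2,0,1,0,0,1,1,2,1,0,1,1,1,1,1,0,1,1,2,2,1,2,2,0,0,2,1,2,0,0,1,0,2,1,2,1,1,2,0]
Step 10: insert k at [1, 14, 25, 27, 30] -> counters=[3,2,0,2,2,0,1,0,0,1,1,2,1,0,2,1,1,1,1,0,1,1,2,2,1,3,2,1,0,2,2,2,0,0,1,0,2,1,2,1,1,2,0]
Step 11: insert wf at [2, 12, 19, 21, 32] -> counters=[3,2,1,2,2,0,1,0,0,1,1,2,2,0,2,1,1,1,1,1,1,2,2,2,1,3,2,1,0,2,2,2,1,0,1,0,2,1,2,1,1,2,0]
Step 12: delete wf at [2, 12, 19, 21, 32] -> counters=[3,2,0,2,2,0,1,0,0,1,1,2,1,0,2,1,1,1,1,0,1,1,2,2,1,3,2,1,0,2,2,2,0,0,1,0,2,1,2,1,1,2,0]
Step 13: delete fp at [9, 14, 26, 29, 41] -> counters=[3,2,0,2,2,0,1,0,0,0,1,2,1,0,1,1,1,1,1,0,1,1,2,2,1,3,1,1,0,1,2,2,0,0,1,0,2,1,2,1,1,1,0]
Step 14: insert y at [0, 16, 20, 24, 34] -> counters=[4,2,0,2,2,0,1,0,0,0,1,2,1,0,1,1,2,1,1,0,2,1,2,2,2,3,1,1,0,1,2,2,0,0,2,0,2,1,2,1,1,1,0]
Step 15: delete u at [3, 22, 23, 25, 30] -> counters=[4,2,0,1,2,0,1,0,0,0,1,2,1,0,1,1,2,1,1,0,2,1,1,1,2,2,1,1,0,1,1,2,0,0,2,0,2,1,2,1,1,1,0]
Step 16: delete a at [0, 12, 15, 17, 39] -> counters=[3,2,0,1,2,0,1,0,0,0,1,2,0,0,1,0,2,0,1,0,2,1,1,1,2,2,1,1,0,1,1,2,0,0,2,0,2,1,2,0,1,1,0]
Step 17: delete y at [0, 16, 20, 24, 34] -> counters=[2,2,0,1,2,0,1,0,0,0,1,2,0,0,1,0,1,0,1,0,1,1,1,1,1,2,1,1,0,1,1,2,0,0,1,0,2,1,2,0,1,1,0]
Step 18: delete tm at [0, 29, 31, 38, 40] -> counters=[1,2,0,1,2,0,1,0,0,0,1,2,0,0,1,0,1,0,1,0,1,1,1,1,1,2,1,1,0,0,1,1,0,0,1,0,2,1,1,0,0,1,0]
Step 19: delete y at [0, 16, 20, 24, 34] -> counters=[0,2,0,1,2,0,1,0,0,0,1,2,0,0,1,0,0,0,1,0,0,1,1,1,0,2,1,1,0,0,1,1,0,0,0,0,2,1,1,0,0,1,0]
Step 20: delete k at [1, 14, 25, 27, 30] -> counters=[0,1,0,1,2,0,1,0,0,0,1,2,0,0,0,0,0,0,1,0,0,1,1,1,0,1,1,0,0,0,0,1,0,0,0,0,2,1,1,0,0,1,0]
Step 21: insert f at [4, 6, 18, 22, 36] -> counters=[0,1,0,1,3,0,2,0,0,0,1,2,0,0,0,0,0,0,2,0,0,1,2,1,0,1,1,0,0,0,0,1,0,0,0,0,3,1,1,0,0,1,0]
Step 22: insert lyb at [3, 10, 11, 21, 31] -> counters=[0,1,0,2,3,0,2,0,0,0,2,3,0,0,0,0,0,0,2,0,0,2,2,1,0,1,1,0,0,0,0,2,0,0,0,0,3,1,1,0,0,1,0]
Step 23: insert t at [1, 4, 37, 38, 41] -> counters=[0,2,0,2,4,0,2,0,0,0,2,3,0,0,0,0,0,0,2,0,0,2,2,1,0,1,1,0,0,0,0,2,0,0,0,0,3,2,2,0,0,2,0]
Step 24: insert ad at [11, 23, 25, 26, 36] -> counters=[0,2,0,2,4,0,2,0,0,0,2,4,0,0,0,0,0,0,2,0,0,2,2,2,0,2,2,0,0,0,0,2,0,0,0,0,4,2,2,0,0,2,0]
Query a: check counters[0]=0 counters[12]=0 counters[15]=0 counters[17]=0 counters[39]=0 -> no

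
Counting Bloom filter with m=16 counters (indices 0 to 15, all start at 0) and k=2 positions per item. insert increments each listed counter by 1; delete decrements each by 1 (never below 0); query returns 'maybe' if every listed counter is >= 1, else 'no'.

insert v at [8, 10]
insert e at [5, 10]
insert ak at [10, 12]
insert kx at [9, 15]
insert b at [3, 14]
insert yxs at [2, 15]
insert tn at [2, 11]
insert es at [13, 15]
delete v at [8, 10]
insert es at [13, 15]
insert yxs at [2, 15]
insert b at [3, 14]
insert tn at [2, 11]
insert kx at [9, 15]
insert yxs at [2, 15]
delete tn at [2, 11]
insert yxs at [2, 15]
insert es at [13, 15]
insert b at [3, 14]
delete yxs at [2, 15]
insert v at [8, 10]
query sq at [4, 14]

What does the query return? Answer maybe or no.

Answer: no

Derivation:
Step 1: insert v at [8, 10] -> counters=[0,0,0,0,0,0,0,0,1,0,1,0,0,0,0,0]
Step 2: insert e at [5, 10] -> counters=[0,0,0,0,0,1,0,0,1,0,2,0,0,0,0,0]
Step 3: insert ak at [10, 12] -> counters=[0,0,0,0,0,1,0,0,1,0,3,0,1,0,0,0]
Step 4: insert kx at [9, 15] -> counters=[0,0,0,0,0,1,0,0,1,1,3,0,1,0,0,1]
Step 5: insert b at [3, 14] -> counters=[0,0,0,1,0,1,0,0,1,1,3,0,1,0,1,1]
Step 6: insert yxs at [2, 15] -> counters=[0,0,1,1,0,1,0,0,1,1,3,0,1,0,1,2]
Step 7: insert tn at [2, 11] -> counters=[0,0,2,1,0,1,0,0,1,1,3,1,1,0,1,2]
Step 8: insert es at [13, 15] -> counters=[0,0,2,1,0,1,0,0,1,1,3,1,1,1,1,3]
Step 9: delete v at [8, 10] -> counters=[0,0,2,1,0,1,0,0,0,1,2,1,1,1,1,3]
Step 10: insert es at [13, 15] -> counters=[0,0,2,1,0,1,0,0,0,1,2,1,1,2,1,4]
Step 11: insert yxs at [2, 15] -> counters=[0,0,3,1,0,1,0,0,0,1,2,1,1,2,1,5]
Step 12: insert b at [3, 14] -> counters=[0,0,3,2,0,1,0,0,0,1,2,1,1,2,2,5]
Step 13: insert tn at [2, 11] -> counters=[0,0,4,2,0,1,0,0,0,1,2,2,1,2,2,5]
Step 14: insert kx at [9, 15] -> counters=[0,0,4,2,0,1,0,0,0,2,2,2,1,2,2,6]
Step 15: insert yxs at [2, 15] -> counters=[0,0,5,2,0,1,0,0,0,2,2,2,1,2,2,7]
Step 16: delete tn at [2, 11] -> counters=[0,0,4,2,0,1,0,0,0,2,2,1,1,2,2,7]
Step 17: insert yxs at [2, 15] -> counters=[0,0,5,2,0,1,0,0,0,2,2,1,1,2,2,8]
Step 18: insert es at [13, 15] -> counters=[0,0,5,2,0,1,0,0,0,2,2,1,1,3,2,9]
Step 19: insert b at [3, 14] -> counters=[0,0,5,3,0,1,0,0,0,2,2,1,1,3,3,9]
Step 20: delete yxs at [2, 15] -> counters=[0,0,4,3,0,1,0,0,0,2,2,1,1,3,3,8]
Step 21: insert v at [8, 10] -> counters=[0,0,4,3,0,1,0,0,1,2,3,1,1,3,3,8]
Query sq: check counters[4]=0 counters[14]=3 -> no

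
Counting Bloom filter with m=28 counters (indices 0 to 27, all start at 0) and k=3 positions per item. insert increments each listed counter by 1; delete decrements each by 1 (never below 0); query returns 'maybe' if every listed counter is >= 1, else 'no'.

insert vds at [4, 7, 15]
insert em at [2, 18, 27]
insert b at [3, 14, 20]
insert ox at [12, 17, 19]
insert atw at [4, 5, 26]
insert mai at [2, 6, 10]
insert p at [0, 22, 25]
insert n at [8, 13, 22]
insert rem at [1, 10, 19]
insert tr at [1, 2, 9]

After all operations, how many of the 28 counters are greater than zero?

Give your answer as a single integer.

Answer: 23

Derivation:
Step 1: insert vds at [4, 7, 15] -> counters=[0,0,0,0,1,0,0,1,0,0,0,0,0,0,0,1,0,0,0,0,0,0,0,0,0,0,0,0]
Step 2: insert em at [2, 18, 27] -> counters=[0,0,1,0,1,0,0,1,0,0,0,0,0,0,0,1,0,0,1,0,0,0,0,0,0,0,0,1]
Step 3: insert b at [3, 14, 20] -> counters=[0,0,1,1,1,0,0,1,0,0,0,0,0,0,1,1,0,0,1,0,1,0,0,0,0,0,0,1]
Step 4: insert ox at [12, 17, 19] -> counters=[0,0,1,1,1,0,0,1,0,0,0,0,1,0,1,1,0,1,1,1,1,0,0,0,0,0,0,1]
Step 5: insert atw at [4, 5, 26] -> counters=[0,0,1,1,2,1,0,1,0,0,0,0,1,0,1,1,0,1,1,1,1,0,0,0,0,0,1,1]
Step 6: insert mai at [2, 6, 10] -> counters=[0,0,2,1,2,1,1,1,0,0,1,0,1,0,1,1,0,1,1,1,1,0,0,0,0,0,1,1]
Step 7: insert p at [0, 22, 25] -> counters=[1,0,2,1,2,1,1,1,0,0,1,0,1,0,1,1,0,1,1,1,1,0,1,0,0,1,1,1]
Step 8: insert n at [8, 13, 22] -> counters=[1,0,2,1,2,1,1,1,1,0,1,0,1,1,1,1,0,1,1,1,1,0,2,0,0,1,1,1]
Step 9: insert rem at [1, 10, 19] -> counters=[1,1,2,1,2,1,1,1,1,0,2,0,1,1,1,1,0,1,1,2,1,0,2,0,0,1,1,1]
Step 10: insert tr at [1, 2, 9] -> counters=[1,2,3,1,2,1,1,1,1,1,2,0,1,1,1,1,0,1,1,2,1,0,2,0,0,1,1,1]
Final counters=[1,2,3,1,2,1,1,1,1,1,2,0,1,1,1,1,0,1,1,2,1,0,2,0,0,1,1,1] -> 23 nonzero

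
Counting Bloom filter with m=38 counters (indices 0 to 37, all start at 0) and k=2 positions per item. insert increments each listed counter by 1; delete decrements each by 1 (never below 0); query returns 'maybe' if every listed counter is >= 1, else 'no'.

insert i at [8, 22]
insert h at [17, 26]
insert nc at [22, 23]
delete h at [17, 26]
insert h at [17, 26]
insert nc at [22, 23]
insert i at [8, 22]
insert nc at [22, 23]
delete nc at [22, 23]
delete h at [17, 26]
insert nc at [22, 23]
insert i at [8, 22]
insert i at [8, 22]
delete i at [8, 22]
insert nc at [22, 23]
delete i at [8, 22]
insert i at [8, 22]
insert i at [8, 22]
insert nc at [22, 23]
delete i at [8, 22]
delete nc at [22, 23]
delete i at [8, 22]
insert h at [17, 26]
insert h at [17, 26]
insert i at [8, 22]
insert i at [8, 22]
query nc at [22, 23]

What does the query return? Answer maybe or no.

Answer: maybe

Derivation:
Step 1: insert i at [8, 22] -> counters=[0,0,0,0,0,0,0,0,1,0,0,0,0,0,0,0,0,0,0,0,0,0,1,0,0,0,0,0,0,0,0,0,0,0,0,0,0,0]
Step 2: insert h at [17, 26] -> counters=[0,0,0,0,0,0,0,0,1,0,0,0,0,0,0,0,0,1,0,0,0,0,1,0,0,0,1,0,0,0,0,0,0,0,0,0,0,0]
Step 3: insert nc at [22, 23] -> counters=[0,0,0,0,0,0,0,0,1,0,0,0,0,0,0,0,0,1,0,0,0,0,2,1,0,0,1,0,0,0,0,0,0,0,0,0,0,0]
Step 4: delete h at [17, 26] -> counters=[0,0,0,0,0,0,0,0,1,0,0,0,0,0,0,0,0,0,0,0,0,0,2,1,0,0,0,0,0,0,0,0,0,0,0,0,0,0]
Step 5: insert h at [17, 26] -> counters=[0,0,0,0,0,0,0,0,1,0,0,0,0,0,0,0,0,1,0,0,0,0,2,1,0,0,1,0,0,0,0,0,0,0,0,0,0,0]
Step 6: insert nc at [22, 23] -> counters=[0,0,0,0,0,0,0,0,1,0,0,0,0,0,0,0,0,1,0,0,0,0,3,2,0,0,1,0,0,0,0,0,0,0,0,0,0,0]
Step 7: insert i at [8, 22] -> counters=[0,0,0,0,0,0,0,0,2,0,0,0,0,0,0,0,0,1,0,0,0,0,4,2,0,0,1,0,0,0,0,0,0,0,0,0,0,0]
Step 8: insert nc at [22, 23] -> counters=[0,0,0,0,0,0,0,0,2,0,0,0,0,0,0,0,0,1,0,0,0,0,5,3,0,0,1,0,0,0,0,0,0,0,0,0,0,0]
Step 9: delete nc at [22, 23] -> counters=[0,0,0,0,0,0,0,0,2,0,0,0,0,0,0,0,0,1,0,0,0,0,4,2,0,0,1,0,0,0,0,0,0,0,0,0,0,0]
Step 10: delete h at [17, 26] -> counters=[0,0,0,0,0,0,0,0,2,0,0,0,0,0,0,0,0,0,0,0,0,0,4,2,0,0,0,0,0,0,0,0,0,0,0,0,0,0]
Step 11: insert nc at [22, 23] -> counters=[0,0,0,0,0,0,0,0,2,0,0,0,0,0,0,0,0,0,0,0,0,0,5,3,0,0,0,0,0,0,0,0,0,0,0,0,0,0]
Step 12: insert i at [8, 22] -> counters=[0,0,0,0,0,0,0,0,3,0,0,0,0,0,0,0,0,0,0,0,0,0,6,3,0,0,0,0,0,0,0,0,0,0,0,0,0,0]
Step 13: insert i at [8, 22] -> counters=[0,0,0,0,0,0,0,0,4,0,0,0,0,0,0,0,0,0,0,0,0,0,7,3,0,0,0,0,0,0,0,0,0,0,0,0,0,0]
Step 14: delete i at [8, 22] -> counters=[0,0,0,0,0,0,0,0,3,0,0,0,0,0,0,0,0,0,0,0,0,0,6,3,0,0,0,0,0,0,0,0,0,0,0,0,0,0]
Step 15: insert nc at [22, 23] -> counters=[0,0,0,0,0,0,0,0,3,0,0,0,0,0,0,0,0,0,0,0,0,0,7,4,0,0,0,0,0,0,0,0,0,0,0,0,0,0]
Step 16: delete i at [8, 22] -> counters=[0,0,0,0,0,0,0,0,2,0,0,0,0,0,0,0,0,0,0,0,0,0,6,4,0,0,0,0,0,0,0,0,0,0,0,0,0,0]
Step 17: insert i at [8, 22] -> counters=[0,0,0,0,0,0,0,0,3,0,0,0,0,0,0,0,0,0,0,0,0,0,7,4,0,0,0,0,0,0,0,0,0,0,0,0,0,0]
Step 18: insert i at [8, 22] -> counters=[0,0,0,0,0,0,0,0,4,0,0,0,0,0,0,0,0,0,0,0,0,0,8,4,0,0,0,0,0,0,0,0,0,0,0,0,0,0]
Step 19: insert nc at [22, 23] -> counters=[0,0,0,0,0,0,0,0,4,0,0,0,0,0,0,0,0,0,0,0,0,0,9,5,0,0,0,0,0,0,0,0,0,0,0,0,0,0]
Step 20: delete i at [8, 22] -> counters=[0,0,0,0,0,0,0,0,3,0,0,0,0,0,0,0,0,0,0,0,0,0,8,5,0,0,0,0,0,0,0,0,0,0,0,0,0,0]
Step 21: delete nc at [22, 23] -> counters=[0,0,0,0,0,0,0,0,3,0,0,0,0,0,0,0,0,0,0,0,0,0,7,4,0,0,0,0,0,0,0,0,0,0,0,0,0,0]
Step 22: delete i at [8, 22] -> counters=[0,0,0,0,0,0,0,0,2,0,0,0,0,0,0,0,0,0,0,0,0,0,6,4,0,0,0,0,0,0,0,0,0,0,0,0,0,0]
Step 23: insert h at [17, 26] -> counters=[0,0,0,0,0,0,0,0,2,0,0,0,0,0,0,0,0,1,0,0,0,0,6,4,0,0,1,0,0,0,0,0,0,0,0,0,0,0]
Step 24: insert h at [17, 26] -> counters=[0,0,0,0,0,0,0,0,2,0,0,0,0,0,0,0,0,2,0,0,0,0,6,4,0,0,2,0,0,0,0,0,0,0,0,0,0,0]
Step 25: insert i at [8, 22] -> counters=[0,0,0,0,0,0,0,0,3,0,0,0,0,0,0,0,0,2,0,0,0,0,7,4,0,0,2,0,0,0,0,0,0,0,0,0,0,0]
Step 26: insert i at [8, 22] -> counters=[0,0,0,0,0,0,0,0,4,0,0,0,0,0,0,0,0,2,0,0,0,0,8,4,0,0,2,0,0,0,0,0,0,0,0,0,0,0]
Query nc: check counters[22]=8 counters[23]=4 -> maybe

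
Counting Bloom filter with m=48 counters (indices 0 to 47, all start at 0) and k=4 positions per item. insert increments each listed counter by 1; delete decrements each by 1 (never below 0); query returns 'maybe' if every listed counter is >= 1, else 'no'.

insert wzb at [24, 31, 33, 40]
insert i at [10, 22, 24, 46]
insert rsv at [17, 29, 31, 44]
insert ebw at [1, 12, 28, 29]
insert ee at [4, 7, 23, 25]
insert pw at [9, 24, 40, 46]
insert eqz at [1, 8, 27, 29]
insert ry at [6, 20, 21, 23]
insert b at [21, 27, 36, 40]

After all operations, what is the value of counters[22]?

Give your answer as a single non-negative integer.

Answer: 1

Derivation:
Step 1: insert wzb at [24, 31, 33, 40] -> counters=[0,0,0,0,0,0,0,0,0,0,0,0,0,0,0,0,0,0,0,0,0,0,0,0,1,0,0,0,0,0,0,1,0,1,0,0,0,0,0,0,1,0,0,0,0,0,0,0]
Step 2: insert i at [10, 22, 24, 46] -> counters=[0,0,0,0,0,0,0,0,0,0,1,0,0,0,0,0,0,0,0,0,0,0,1,0,2,0,0,0,0,0,0,1,0,1,0,0,0,0,0,0,1,0,0,0,0,0,1,0]
Step 3: insert rsv at [17, 29, 31, 44] -> counters=[0,0,0,0,0,0,0,0,0,0,1,0,0,0,0,0,0,1,0,0,0,0,1,0,2,0,0,0,0,1,0,2,0,1,0,0,0,0,0,0,1,0,0,0,1,0,1,0]
Step 4: insert ebw at [1, 12, 28, 29] -> counters=[0,1,0,0,0,0,0,0,0,0,1,0,1,0,0,0,0,1,0,0,0,0,1,0,2,0,0,0,1,2,0,2,0,1,0,0,0,0,0,0,1,0,0,0,1,0,1,0]
Step 5: insert ee at [4, 7, 23, 25] -> counters=[0,1,0,0,1,0,0,1,0,0,1,0,1,0,0,0,0,1,0,0,0,0,1,1,2,1,0,0,1,2,0,2,0,1,0,0,0,0,0,0,1,0,0,0,1,0,1,0]
Step 6: insert pw at [9, 24, 40, 46] -> counters=[0,1,0,0,1,0,0,1,0,1,1,0,1,0,0,0,0,1,0,0,0,0,1,1,3,1,0,0,1,2,0,2,0,1,0,0,0,0,0,0,2,0,0,0,1,0,2,0]
Step 7: insert eqz at [1, 8, 27, 29] -> counters=[0,2,0,0,1,0,0,1,1,1,1,0,1,0,0,0,0,1,0,0,0,0,1,1,3,1,0,1,1,3,0,2,0,1,0,0,0,0,0,0,2,0,0,0,1,0,2,0]
Step 8: insert ry at [6, 20, 21, 23] -> counters=[0,2,0,0,1,0,1,1,1,1,1,0,1,0,0,0,0,1,0,0,1,1,1,2,3,1,0,1,1,3,0,2,0,1,0,0,0,0,0,0,2,0,0,0,1,0,2,0]
Step 9: insert b at [21, 27, 36, 40] -> counters=[0,2,0,0,1,0,1,1,1,1,1,0,1,0,0,0,0,1,0,0,1,2,1,2,3,1,0,2,1,3,0,2,0,1,0,0,1,0,0,0,3,0,0,0,1,0,2,0]
Final counters=[0,2,0,0,1,0,1,1,1,1,1,0,1,0,0,0,0,1,0,0,1,2,1,2,3,1,0,2,1,3,0,2,0,1,0,0,1,0,0,0,3,0,0,0,1,0,2,0] -> counters[22]=1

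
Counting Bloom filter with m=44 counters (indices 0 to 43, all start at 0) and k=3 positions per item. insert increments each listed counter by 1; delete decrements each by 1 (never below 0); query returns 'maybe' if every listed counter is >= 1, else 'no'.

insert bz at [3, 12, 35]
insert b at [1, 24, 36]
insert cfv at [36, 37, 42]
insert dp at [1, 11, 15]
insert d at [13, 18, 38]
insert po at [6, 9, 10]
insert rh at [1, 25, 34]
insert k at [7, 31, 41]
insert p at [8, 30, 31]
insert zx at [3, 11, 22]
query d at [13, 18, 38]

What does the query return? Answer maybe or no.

Step 1: insert bz at [3, 12, 35] -> counters=[0,0,0,1,0,0,0,0,0,0,0,0,1,0,0,0,0,0,0,0,0,0,0,0,0,0,0,0,0,0,0,0,0,0,0,1,0,0,0,0,0,0,0,0]
Step 2: insert b at [1, 24, 36] -> counters=[0,1,0,1,0,0,0,0,0,0,0,0,1,0,0,0,0,0,0,0,0,0,0,0,1,0,0,0,0,0,0,0,0,0,0,1,1,0,0,0,0,0,0,0]
Step 3: insert cfv at [36, 37, 42] -> counters=[0,1,0,1,0,0,0,0,0,0,0,0,1,0,0,0,0,0,0,0,0,0,0,0,1,0,0,0,0,0,0,0,0,0,0,1,2,1,0,0,0,0,1,0]
Step 4: insert dp at [1, 11, 15] -> counters=[0,2,0,1,0,0,0,0,0,0,0,1,1,0,0,1,0,0,0,0,0,0,0,0,1,0,0,0,0,0,0,0,0,0,0,1,2,1,0,0,0,0,1,0]
Step 5: insert d at [13, 18, 38] -> counters=[0,2,0,1,0,0,0,0,0,0,0,1,1,1,0,1,0,0,1,0,0,0,0,0,1,0,0,0,0,0,0,0,0,0,0,1,2,1,1,0,0,0,1,0]
Step 6: insert po at [6, 9, 10] -> counters=[0,2,0,1,0,0,1,0,0,1,1,1,1,1,0,1,0,0,1,0,0,0,0,0,1,0,0,0,0,0,0,0,0,0,0,1,2,1,1,0,0,0,1,0]
Step 7: insert rh at [1, 25, 34] -> counters=[0,3,0,1,0,0,1,0,0,1,1,1,1,1,0,1,0,0,1,0,0,0,0,0,1,1,0,0,0,0,0,0,0,0,1,1,2,1,1,0,0,0,1,0]
Step 8: insert k at [7, 31, 41] -> counters=[0,3,0,1,0,0,1,1,0,1,1,1,1,1,0,1,0,0,1,0,0,0,0,0,1,1,0,0,0,0,0,1,0,0,1,1,2,1,1,0,0,1,1,0]
Step 9: insert p at [8, 30, 31] -> counters=[0,3,0,1,0,0,1,1,1,1,1,1,1,1,0,1,0,0,1,0,0,0,0,0,1,1,0,0,0,0,1,2,0,0,1,1,2,1,1,0,0,1,1,0]
Step 10: insert zx at [3, 11, 22] -> counters=[0,3,0,2,0,0,1,1,1,1,1,2,1,1,0,1,0,0,1,0,0,0,1,0,1,1,0,0,0,0,1,2,0,0,1,1,2,1,1,0,0,1,1,0]
Query d: check counters[13]=1 counters[18]=1 counters[38]=1 -> maybe

Answer: maybe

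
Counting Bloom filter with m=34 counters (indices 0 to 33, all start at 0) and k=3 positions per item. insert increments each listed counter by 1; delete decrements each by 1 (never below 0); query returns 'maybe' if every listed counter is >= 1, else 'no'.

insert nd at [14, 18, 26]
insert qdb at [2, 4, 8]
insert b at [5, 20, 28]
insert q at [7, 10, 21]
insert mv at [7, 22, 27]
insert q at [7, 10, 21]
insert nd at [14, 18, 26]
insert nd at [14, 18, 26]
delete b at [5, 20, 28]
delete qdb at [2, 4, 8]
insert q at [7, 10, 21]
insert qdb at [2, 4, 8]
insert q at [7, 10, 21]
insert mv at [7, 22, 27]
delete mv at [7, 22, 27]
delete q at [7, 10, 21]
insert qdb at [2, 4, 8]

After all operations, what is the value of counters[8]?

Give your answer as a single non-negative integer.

Step 1: insert nd at [14, 18, 26] -> counters=[0,0,0,0,0,0,0,0,0,0,0,0,0,0,1,0,0,0,1,0,0,0,0,0,0,0,1,0,0,0,0,0,0,0]
Step 2: insert qdb at [2, 4, 8] -> counters=[0,0,1,0,1,0,0,0,1,0,0,0,0,0,1,0,0,0,1,0,0,0,0,0,0,0,1,0,0,0,0,0,0,0]
Step 3: insert b at [5, 20, 28] -> counters=[0,0,1,0,1,1,0,0,1,0,0,0,0,0,1,0,0,0,1,0,1,0,0,0,0,0,1,0,1,0,0,0,0,0]
Step 4: insert q at [7, 10, 21] -> counters=[0,0,1,0,1,1,0,1,1,0,1,0,0,0,1,0,0,0,1,0,1,1,0,0,0,0,1,0,1,0,0,0,0,0]
Step 5: insert mv at [7, 22, 27] -> counters=[0,0,1,0,1,1,0,2,1,0,1,0,0,0,1,0,0,0,1,0,1,1,1,0,0,0,1,1,1,0,0,0,0,0]
Step 6: insert q at [7, 10, 21] -> counters=[0,0,1,0,1,1,0,3,1,0,2,0,0,0,1,0,0,0,1,0,1,2,1,0,0,0,1,1,1,0,0,0,0,0]
Step 7: insert nd at [14, 18, 26] -> counters=[0,0,1,0,1,1,0,3,1,0,2,0,0,0,2,0,0,0,2,0,1,2,1,0,0,0,2,1,1,0,0,0,0,0]
Step 8: insert nd at [14, 18, 26] -> counters=[0,0,1,0,1,1,0,3,1,0,2,0,0,0,3,0,0,0,3,0,1,2,1,0,0,0,3,1,1,0,0,0,0,0]
Step 9: delete b at [5, 20, 28] -> counters=[0,0,1,0,1,0,0,3,1,0,2,0,0,0,3,0,0,0,3,0,0,2,1,0,0,0,3,1,0,0,0,0,0,0]
Step 10: delete qdb at [2, 4, 8] -> counters=[0,0,0,0,0,0,0,3,0,0,2,0,0,0,3,0,0,0,3,0,0,2,1,0,0,0,3,1,0,0,0,0,0,0]
Step 11: insert q at [7, 10, 21] -> counters=[0,0,0,0,0,0,0,4,0,0,3,0,0,0,3,0,0,0,3,0,0,3,1,0,0,0,3,1,0,0,0,0,0,0]
Step 12: insert qdb at [2, 4, 8] -> counters=[0,0,1,0,1,0,0,4,1,0,3,0,0,0,3,0,0,0,3,0,0,3,1,0,0,0,3,1,0,0,0,0,0,0]
Step 13: insert q at [7, 10, 21] -> counters=[0,0,1,0,1,0,0,5,1,0,4,0,0,0,3,0,0,0,3,0,0,4,1,0,0,0,3,1,0,0,0,0,0,0]
Step 14: insert mv at [7, 22, 27] -> counters=[0,0,1,0,1,0,0,6,1,0,4,0,0,0,3,0,0,0,3,0,0,4,2,0,0,0,3,2,0,0,0,0,0,0]
Step 15: delete mv at [7, 22, 27] -> counters=[0,0,1,0,1,0,0,5,1,0,4,0,0,0,3,0,0,0,3,0,0,4,1,0,0,0,3,1,0,0,0,0,0,0]
Step 16: delete q at [7, 10, 21] -> counters=[0,0,1,0,1,0,0,4,1,0,3,0,0,0,3,0,0,0,3,0,0,3,1,0,0,0,3,1,0,0,0,0,0,0]
Step 17: insert qdb at [2, 4, 8] -> counters=[0,0,2,0,2,0,0,4,2,0,3,0,0,0,3,0,0,0,3,0,0,3,1,0,0,0,3,1,0,0,0,0,0,0]
Final counters=[0,0,2,0,2,0,0,4,2,0,3,0,0,0,3,0,0,0,3,0,0,3,1,0,0,0,3,1,0,0,0,0,0,0] -> counters[8]=2

Answer: 2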